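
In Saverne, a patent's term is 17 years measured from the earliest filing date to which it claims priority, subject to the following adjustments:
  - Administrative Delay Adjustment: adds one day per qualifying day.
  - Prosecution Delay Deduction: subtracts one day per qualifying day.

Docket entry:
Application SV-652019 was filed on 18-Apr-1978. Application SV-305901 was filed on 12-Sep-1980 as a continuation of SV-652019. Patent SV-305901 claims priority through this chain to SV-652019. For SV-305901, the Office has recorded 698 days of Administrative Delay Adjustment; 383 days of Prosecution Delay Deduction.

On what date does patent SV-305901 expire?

1996-02-27

Earliest priority filing: 18 April 1978.
Base term: 18 April 1978 + 17 years → 18 April 1995.
Administrative Delay Adjustment: +698 days → 16 March 1997.
Prosecution Delay Deduction: −383 days → 27 February 1996.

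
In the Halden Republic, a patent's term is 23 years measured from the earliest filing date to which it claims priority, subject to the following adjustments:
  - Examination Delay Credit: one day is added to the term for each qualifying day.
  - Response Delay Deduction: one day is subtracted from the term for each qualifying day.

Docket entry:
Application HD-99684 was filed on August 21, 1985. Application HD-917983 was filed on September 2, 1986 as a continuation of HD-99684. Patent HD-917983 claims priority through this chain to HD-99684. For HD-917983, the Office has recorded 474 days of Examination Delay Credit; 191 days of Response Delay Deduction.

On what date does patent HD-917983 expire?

Earliest priority filing: 21 August 1985.
Base term: 21 August 1985 + 23 years → 21 August 2008.
Examination Delay Credit: +474 days → 8 December 2009.
Response Delay Deduction: −191 days → 31 May 2009.

May 31, 2009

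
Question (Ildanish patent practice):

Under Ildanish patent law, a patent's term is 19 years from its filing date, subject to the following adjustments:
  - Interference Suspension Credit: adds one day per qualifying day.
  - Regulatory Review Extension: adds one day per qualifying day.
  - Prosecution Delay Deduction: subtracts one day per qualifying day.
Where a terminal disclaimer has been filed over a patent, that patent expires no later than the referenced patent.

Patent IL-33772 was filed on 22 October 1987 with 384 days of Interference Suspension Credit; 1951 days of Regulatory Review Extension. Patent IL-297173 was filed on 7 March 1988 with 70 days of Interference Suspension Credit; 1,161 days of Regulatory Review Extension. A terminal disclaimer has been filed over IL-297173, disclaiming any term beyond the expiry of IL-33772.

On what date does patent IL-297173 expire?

2010-07-20

Natural term of IL-297173:
  Base: filing + 19 years → 7 March 2007.
  Interference Suspension Credit: +70 days → 16 May 2007.
  Regulatory Review Extension: +1161 days → 20 July 2010.
Expiry of referenced patent IL-33772:
  Base: filing + 19 years → 22 October 2006.
  Interference Suspension Credit: +384 days → 10 November 2007.
  Regulatory Review Extension: +1951 days → 14 March 2013.
Terminal disclaimer: IL-297173 expires on the earlier of 20 July 2010 and 14 March 2013.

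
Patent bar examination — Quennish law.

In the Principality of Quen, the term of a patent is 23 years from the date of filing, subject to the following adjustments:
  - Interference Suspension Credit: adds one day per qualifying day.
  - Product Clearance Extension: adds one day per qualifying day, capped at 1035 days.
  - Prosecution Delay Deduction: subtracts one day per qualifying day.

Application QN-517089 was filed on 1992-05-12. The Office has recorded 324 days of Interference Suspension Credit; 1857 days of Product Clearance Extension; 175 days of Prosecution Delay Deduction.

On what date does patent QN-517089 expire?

Base term: filing date + 23 years → 12 May 2015.
Interference Suspension Credit: +324 days → 31 March 2016.
Product Clearance Extension: 1857 days claimed exceeds the 1035-day cap, so +1035 days → 30 January 2019.
Prosecution Delay Deduction: −175 days → 8 August 2018.

August 8, 2018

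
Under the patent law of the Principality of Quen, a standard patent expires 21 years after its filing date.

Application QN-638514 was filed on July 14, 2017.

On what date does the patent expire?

July 14, 2038

Filing date + 21 years → 14 July 2038.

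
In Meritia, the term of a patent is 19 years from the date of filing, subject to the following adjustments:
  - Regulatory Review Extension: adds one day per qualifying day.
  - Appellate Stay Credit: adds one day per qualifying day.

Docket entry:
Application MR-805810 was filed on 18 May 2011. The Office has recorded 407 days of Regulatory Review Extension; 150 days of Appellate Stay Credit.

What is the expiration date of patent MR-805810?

Base term: filing date + 19 years → 18 May 2030.
Regulatory Review Extension: +407 days → 29 June 2031.
Appellate Stay Credit: +150 days → 26 November 2031.

2031-11-26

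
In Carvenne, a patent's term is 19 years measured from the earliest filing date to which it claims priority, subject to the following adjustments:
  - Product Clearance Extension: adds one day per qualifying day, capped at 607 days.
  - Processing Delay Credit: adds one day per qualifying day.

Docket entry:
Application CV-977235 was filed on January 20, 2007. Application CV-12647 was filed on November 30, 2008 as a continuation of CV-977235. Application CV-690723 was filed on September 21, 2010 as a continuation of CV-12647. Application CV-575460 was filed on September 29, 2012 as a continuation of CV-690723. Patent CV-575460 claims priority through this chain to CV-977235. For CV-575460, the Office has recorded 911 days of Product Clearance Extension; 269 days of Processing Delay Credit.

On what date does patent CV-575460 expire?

2028-06-14

Earliest priority filing: 20 January 2007.
Base term: 20 January 2007 + 19 years → 20 January 2026.
Product Clearance Extension: 911 days claimed exceeds the 607-day cap, so +607 days → 19 September 2027.
Processing Delay Credit: +269 days → 14 June 2028.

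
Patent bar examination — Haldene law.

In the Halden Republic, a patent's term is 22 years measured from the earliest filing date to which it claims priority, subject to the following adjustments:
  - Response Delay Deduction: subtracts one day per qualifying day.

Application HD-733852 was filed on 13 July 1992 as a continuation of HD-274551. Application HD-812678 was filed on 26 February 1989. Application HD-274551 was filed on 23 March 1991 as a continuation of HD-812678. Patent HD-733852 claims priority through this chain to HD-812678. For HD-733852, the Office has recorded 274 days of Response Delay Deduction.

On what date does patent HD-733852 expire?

Earliest priority filing: 26 February 1989.
Base term: 26 February 1989 + 22 years → 26 February 2011.
Response Delay Deduction: −274 days → 28 May 2010.

May 28, 2010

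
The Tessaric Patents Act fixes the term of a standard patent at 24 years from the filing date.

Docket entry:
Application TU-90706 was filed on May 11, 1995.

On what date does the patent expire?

Filing date + 24 years → 11 May 2019.

2019-05-11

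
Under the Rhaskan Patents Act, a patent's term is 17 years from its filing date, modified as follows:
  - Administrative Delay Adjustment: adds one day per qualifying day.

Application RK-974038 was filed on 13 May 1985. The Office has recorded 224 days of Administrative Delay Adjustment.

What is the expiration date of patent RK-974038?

Base term: filing date + 17 years → 13 May 2002.
Administrative Delay Adjustment: +224 days → 23 December 2002.

2002-12-23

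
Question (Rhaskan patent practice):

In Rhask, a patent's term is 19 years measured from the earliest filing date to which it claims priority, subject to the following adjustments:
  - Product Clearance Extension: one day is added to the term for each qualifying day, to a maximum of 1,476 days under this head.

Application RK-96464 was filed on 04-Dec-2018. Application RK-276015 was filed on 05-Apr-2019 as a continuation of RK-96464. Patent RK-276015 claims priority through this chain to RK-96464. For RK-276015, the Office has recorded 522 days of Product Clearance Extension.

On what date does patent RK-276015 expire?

Earliest priority filing: 4 December 2018.
Base term: 4 December 2018 + 19 years → 4 December 2037.
Product Clearance Extension: 522 days (within the 1476-day cap) → +522 days → 10 May 2039.

May 10, 2039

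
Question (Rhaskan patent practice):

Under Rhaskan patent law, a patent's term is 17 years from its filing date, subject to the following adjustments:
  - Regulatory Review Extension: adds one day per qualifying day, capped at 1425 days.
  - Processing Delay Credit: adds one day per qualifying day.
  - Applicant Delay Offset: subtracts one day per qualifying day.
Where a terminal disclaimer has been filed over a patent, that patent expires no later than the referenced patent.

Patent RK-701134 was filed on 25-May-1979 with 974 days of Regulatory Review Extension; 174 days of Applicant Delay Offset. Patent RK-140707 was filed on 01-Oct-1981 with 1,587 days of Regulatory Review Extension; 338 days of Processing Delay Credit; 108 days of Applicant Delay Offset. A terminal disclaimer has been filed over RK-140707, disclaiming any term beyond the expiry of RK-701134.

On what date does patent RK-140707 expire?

Natural term of RK-140707:
  Base: filing + 17 years → 1 October 1998.
  Regulatory Review Extension: 1587 days claimed exceeds the 1425-day cap, so +1425 days → 26 August 2002.
  Processing Delay Credit: +338 days → 30 July 2003.
  Applicant Delay Offset: −108 days → 13 April 2003.
Expiry of referenced patent RK-701134:
  Base: filing + 17 years → 25 May 1996.
  Regulatory Review Extension: 974 days (within the 1425-day cap) → +974 days → 24 January 1999.
  Applicant Delay Offset: −174 days → 3 August 1998.
Terminal disclaimer: RK-140707 expires on the earlier of 13 April 2003 and 3 August 1998.

August 3, 1998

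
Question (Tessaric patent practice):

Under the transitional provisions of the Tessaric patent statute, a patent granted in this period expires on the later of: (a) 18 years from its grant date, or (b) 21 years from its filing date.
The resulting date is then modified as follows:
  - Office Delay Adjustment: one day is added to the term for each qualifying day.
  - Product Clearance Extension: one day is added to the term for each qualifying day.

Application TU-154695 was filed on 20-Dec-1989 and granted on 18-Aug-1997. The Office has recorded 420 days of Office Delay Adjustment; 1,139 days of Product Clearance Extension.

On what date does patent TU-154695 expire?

November 24, 2019

(a) grant + 18 years → 18 August 2015.
(b) filing + 21 years → 20 December 2010.
Later of the two: 18 August 2015.
Office Delay Adjustment: +420 days → 11 October 2016.
Product Clearance Extension: +1139 days → 24 November 2019.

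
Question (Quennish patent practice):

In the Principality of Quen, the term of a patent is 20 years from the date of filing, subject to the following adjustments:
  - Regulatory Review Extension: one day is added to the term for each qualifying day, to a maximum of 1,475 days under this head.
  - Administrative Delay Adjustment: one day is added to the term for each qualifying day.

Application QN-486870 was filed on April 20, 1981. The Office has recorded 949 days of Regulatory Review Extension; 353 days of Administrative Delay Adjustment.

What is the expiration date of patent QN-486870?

November 12, 2004

Base term: filing date + 20 years → 20 April 2001.
Regulatory Review Extension: 949 days (within the 1475-day cap) → +949 days → 25 November 2003.
Administrative Delay Adjustment: +353 days → 12 November 2004.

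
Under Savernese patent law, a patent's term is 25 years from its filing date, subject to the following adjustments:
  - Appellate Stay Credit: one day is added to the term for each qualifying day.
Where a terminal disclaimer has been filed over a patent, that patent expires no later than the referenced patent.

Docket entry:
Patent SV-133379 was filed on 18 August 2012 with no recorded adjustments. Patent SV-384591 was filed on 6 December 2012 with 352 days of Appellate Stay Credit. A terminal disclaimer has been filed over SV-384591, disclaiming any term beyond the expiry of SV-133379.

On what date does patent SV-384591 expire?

August 18, 2037

Natural term of SV-384591:
  Base: filing + 25 years → 6 December 2037.
  Appellate Stay Credit: +352 days → 23 November 2038.
Expiry of referenced patent SV-133379:
  Base: filing + 25 years → 18 August 2037.
Terminal disclaimer: SV-384591 expires on the earlier of 23 November 2038 and 18 August 2037.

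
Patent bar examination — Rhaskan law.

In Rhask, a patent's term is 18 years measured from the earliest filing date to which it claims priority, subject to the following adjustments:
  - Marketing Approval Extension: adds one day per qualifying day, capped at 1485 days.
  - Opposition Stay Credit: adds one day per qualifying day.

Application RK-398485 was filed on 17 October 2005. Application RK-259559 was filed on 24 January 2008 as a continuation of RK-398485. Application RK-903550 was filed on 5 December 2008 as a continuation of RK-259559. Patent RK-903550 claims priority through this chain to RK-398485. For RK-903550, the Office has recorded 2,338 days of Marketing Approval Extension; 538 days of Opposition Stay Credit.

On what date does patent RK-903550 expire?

May 1, 2029

Earliest priority filing: 17 October 2005.
Base term: 17 October 2005 + 18 years → 17 October 2023.
Marketing Approval Extension: 2338 days claimed exceeds the 1485-day cap, so +1485 days → 10 November 2027.
Opposition Stay Credit: +538 days → 1 May 2029.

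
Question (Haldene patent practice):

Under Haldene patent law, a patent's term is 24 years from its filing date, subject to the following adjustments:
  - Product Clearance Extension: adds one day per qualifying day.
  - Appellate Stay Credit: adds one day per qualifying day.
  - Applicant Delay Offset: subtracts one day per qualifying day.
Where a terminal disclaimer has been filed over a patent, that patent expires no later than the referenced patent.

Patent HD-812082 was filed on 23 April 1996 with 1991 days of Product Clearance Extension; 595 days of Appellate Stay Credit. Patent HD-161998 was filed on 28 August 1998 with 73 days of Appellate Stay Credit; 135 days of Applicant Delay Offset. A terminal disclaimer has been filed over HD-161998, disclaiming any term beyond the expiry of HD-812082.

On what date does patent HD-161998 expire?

2022-06-27

Natural term of HD-161998:
  Base: filing + 24 years → 28 August 2022.
  Appellate Stay Credit: +73 days → 9 November 2022.
  Applicant Delay Offset: −135 days → 27 June 2022.
Expiry of referenced patent HD-812082:
  Base: filing + 24 years → 23 April 2020.
  Product Clearance Extension: +1991 days → 5 October 2025.
  Appellate Stay Credit: +595 days → 23 May 2027.
Terminal disclaimer: HD-161998 expires on the earlier of 27 June 2022 and 23 May 2027.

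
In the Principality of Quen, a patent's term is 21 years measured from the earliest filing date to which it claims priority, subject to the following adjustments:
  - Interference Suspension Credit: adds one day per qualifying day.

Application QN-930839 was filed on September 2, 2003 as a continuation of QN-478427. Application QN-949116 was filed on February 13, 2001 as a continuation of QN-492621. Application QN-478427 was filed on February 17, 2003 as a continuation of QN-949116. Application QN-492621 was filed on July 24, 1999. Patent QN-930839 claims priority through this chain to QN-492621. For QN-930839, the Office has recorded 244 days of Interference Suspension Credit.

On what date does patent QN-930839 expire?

2021-03-25

Earliest priority filing: 24 July 1999.
Base term: 24 July 1999 + 21 years → 24 July 2020.
Interference Suspension Credit: +244 days → 25 March 2021.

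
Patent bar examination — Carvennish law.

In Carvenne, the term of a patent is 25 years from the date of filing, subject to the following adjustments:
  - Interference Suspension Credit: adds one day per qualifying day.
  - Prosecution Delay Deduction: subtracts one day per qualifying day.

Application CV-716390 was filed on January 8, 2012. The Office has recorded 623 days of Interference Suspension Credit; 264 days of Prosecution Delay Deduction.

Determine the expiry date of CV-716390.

Base term: filing date + 25 years → 8 January 2037.
Interference Suspension Credit: +623 days → 23 September 2038.
Prosecution Delay Deduction: −264 days → 2 January 2038.

2038-01-02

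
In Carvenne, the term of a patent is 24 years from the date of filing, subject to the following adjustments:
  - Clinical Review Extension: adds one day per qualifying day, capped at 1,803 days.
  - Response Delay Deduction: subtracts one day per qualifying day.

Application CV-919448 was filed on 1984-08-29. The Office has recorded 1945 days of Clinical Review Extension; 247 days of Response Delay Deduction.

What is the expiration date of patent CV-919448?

Base term: filing date + 24 years → 29 August 2008.
Clinical Review Extension: 1945 days claimed exceeds the 1803-day cap, so +1803 days → 6 August 2013.
Response Delay Deduction: −247 days → 2 December 2012.

December 2, 2012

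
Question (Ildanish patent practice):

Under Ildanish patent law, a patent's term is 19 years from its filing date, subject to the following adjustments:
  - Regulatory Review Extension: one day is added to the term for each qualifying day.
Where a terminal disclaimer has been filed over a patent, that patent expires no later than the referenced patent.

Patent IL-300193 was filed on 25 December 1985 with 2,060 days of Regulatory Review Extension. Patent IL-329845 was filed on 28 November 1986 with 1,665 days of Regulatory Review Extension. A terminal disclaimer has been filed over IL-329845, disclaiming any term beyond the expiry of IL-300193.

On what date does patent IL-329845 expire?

2010-06-20

Natural term of IL-329845:
  Base: filing + 19 years → 28 November 2005.
  Regulatory Review Extension: +1665 days → 20 June 2010.
Expiry of referenced patent IL-300193:
  Base: filing + 19 years → 25 December 2004.
  Regulatory Review Extension: +2060 days → 16 August 2010.
Terminal disclaimer: IL-329845 expires on the earlier of 20 June 2010 and 16 August 2010.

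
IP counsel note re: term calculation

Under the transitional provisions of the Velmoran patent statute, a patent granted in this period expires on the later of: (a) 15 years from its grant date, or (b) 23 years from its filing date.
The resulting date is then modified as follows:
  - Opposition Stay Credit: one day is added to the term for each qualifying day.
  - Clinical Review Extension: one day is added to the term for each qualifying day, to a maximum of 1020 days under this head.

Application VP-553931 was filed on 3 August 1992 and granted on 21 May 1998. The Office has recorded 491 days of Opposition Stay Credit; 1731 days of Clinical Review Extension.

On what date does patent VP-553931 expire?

(a) grant + 15 years → 21 May 2013.
(b) filing + 23 years → 3 August 2015.
Later of the two: 3 August 2015.
Opposition Stay Credit: +491 days → 6 December 2016.
Clinical Review Extension: 1731 days claimed exceeds the 1020-day cap, so +1020 days → 22 September 2019.

September 22, 2019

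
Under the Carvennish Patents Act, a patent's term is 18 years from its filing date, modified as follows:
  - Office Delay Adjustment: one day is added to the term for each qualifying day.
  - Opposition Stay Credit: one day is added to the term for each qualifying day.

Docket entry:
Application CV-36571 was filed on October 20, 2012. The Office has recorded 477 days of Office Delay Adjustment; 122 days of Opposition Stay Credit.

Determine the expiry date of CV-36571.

Base term: filing date + 18 years → 20 October 2030.
Office Delay Adjustment: +477 days → 9 February 2032.
Opposition Stay Credit: +122 days → 10 June 2032.

June 10, 2032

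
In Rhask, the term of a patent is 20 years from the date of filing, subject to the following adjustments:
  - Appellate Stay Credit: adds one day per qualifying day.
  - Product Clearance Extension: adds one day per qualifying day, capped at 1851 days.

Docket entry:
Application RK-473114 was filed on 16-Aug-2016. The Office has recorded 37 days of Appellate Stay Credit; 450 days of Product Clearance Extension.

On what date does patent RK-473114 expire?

Base term: filing date + 20 years → 16 August 2036.
Appellate Stay Credit: +37 days → 22 September 2036.
Product Clearance Extension: 450 days (within the 1851-day cap) → +450 days → 16 December 2037.

December 16, 2037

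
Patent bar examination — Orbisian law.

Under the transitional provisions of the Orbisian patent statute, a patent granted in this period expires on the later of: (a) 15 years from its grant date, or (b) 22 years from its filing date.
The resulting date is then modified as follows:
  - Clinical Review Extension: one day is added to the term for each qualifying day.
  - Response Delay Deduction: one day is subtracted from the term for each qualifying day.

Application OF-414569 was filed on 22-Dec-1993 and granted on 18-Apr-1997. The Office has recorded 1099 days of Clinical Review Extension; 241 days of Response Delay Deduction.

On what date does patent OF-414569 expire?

(a) grant + 15 years → 18 April 2012.
(b) filing + 22 years → 22 December 2015.
Later of the two: 22 December 2015.
Clinical Review Extension: +1099 days → 25 December 2018.
Response Delay Deduction: −241 days → 28 April 2018.

2018-04-28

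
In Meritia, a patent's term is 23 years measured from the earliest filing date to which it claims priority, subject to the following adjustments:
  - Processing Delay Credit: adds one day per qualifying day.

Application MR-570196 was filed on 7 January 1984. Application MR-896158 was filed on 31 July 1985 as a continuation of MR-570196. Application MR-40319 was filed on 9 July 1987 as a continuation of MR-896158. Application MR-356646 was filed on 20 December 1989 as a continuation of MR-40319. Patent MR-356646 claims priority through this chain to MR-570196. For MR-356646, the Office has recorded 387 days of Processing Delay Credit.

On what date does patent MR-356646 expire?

Earliest priority filing: 7 January 1984.
Base term: 7 January 1984 + 23 years → 7 January 2007.
Processing Delay Credit: +387 days → 29 January 2008.

January 29, 2008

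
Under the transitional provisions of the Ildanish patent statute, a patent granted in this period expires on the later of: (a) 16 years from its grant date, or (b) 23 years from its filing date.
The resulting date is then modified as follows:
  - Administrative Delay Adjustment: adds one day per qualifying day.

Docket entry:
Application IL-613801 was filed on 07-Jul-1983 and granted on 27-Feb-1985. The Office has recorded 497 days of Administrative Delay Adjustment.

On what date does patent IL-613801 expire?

November 16, 2007

(a) grant + 16 years → 27 February 2001.
(b) filing + 23 years → 7 July 2006.
Later of the two: 7 July 2006.
Administrative Delay Adjustment: +497 days → 16 November 2007.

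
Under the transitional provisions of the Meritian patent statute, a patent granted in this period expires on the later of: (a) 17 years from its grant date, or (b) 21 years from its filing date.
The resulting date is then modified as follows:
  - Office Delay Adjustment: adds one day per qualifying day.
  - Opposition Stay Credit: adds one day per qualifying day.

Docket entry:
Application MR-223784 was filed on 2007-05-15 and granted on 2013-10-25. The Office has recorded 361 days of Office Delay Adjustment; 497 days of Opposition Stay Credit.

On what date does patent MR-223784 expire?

(a) grant + 17 years → 25 October 2030.
(b) filing + 21 years → 15 May 2028.
Later of the two: 25 October 2030.
Office Delay Adjustment: +361 days → 21 October 2031.
Opposition Stay Credit: +497 days → 1 March 2033.

March 1, 2033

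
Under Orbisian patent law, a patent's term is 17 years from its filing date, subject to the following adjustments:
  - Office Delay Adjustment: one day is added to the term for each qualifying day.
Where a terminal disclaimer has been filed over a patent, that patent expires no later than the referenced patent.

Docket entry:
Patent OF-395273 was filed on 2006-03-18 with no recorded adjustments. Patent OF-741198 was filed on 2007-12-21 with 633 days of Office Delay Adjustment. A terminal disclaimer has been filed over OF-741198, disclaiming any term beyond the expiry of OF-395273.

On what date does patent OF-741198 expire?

2023-03-18

Natural term of OF-741198:
  Base: filing + 17 years → 21 December 2024.
  Office Delay Adjustment: +633 days → 15 September 2026.
Expiry of referenced patent OF-395273:
  Base: filing + 17 years → 18 March 2023.
Terminal disclaimer: OF-741198 expires on the earlier of 15 September 2026 and 18 March 2023.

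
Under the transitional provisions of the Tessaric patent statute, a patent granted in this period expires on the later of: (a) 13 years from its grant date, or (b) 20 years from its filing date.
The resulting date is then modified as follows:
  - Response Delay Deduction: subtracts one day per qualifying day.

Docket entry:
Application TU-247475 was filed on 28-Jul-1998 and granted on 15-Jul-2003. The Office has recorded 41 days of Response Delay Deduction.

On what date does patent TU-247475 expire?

2018-06-17

(a) grant + 13 years → 15 July 2016.
(b) filing + 20 years → 28 July 2018.
Later of the two: 28 July 2018.
Response Delay Deduction: −41 days → 17 June 2018.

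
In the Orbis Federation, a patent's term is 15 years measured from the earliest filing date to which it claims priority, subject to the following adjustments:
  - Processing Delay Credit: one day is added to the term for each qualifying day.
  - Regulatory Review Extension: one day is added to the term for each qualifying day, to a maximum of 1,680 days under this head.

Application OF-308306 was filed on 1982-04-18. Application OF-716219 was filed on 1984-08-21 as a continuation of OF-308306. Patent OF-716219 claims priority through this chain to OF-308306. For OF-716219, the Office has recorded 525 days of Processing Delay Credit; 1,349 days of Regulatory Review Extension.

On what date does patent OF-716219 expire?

Earliest priority filing: 18 April 1982.
Base term: 18 April 1982 + 15 years → 18 April 1997.
Processing Delay Credit: +525 days → 25 September 1998.
Regulatory Review Extension: 1349 days (within the 1680-day cap) → +1349 days → 5 June 2002.

2002-06-05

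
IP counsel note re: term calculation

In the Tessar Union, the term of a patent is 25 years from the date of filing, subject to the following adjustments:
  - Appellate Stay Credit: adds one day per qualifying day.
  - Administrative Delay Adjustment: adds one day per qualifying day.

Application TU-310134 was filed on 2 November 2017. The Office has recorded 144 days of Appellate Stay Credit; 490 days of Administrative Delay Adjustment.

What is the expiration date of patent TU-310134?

Base term: filing date + 25 years → 2 November 2042.
Appellate Stay Credit: +144 days → 26 March 2043.
Administrative Delay Adjustment: +490 days → 28 July 2044.

2044-07-28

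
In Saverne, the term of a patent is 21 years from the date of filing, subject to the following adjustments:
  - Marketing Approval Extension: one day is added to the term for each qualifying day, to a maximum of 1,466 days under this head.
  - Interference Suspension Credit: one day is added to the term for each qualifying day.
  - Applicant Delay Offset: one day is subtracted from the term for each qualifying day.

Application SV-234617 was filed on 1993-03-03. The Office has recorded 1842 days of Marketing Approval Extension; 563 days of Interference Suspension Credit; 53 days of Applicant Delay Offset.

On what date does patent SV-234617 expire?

Base term: filing date + 21 years → 3 March 2014.
Marketing Approval Extension: 1842 days claimed exceeds the 1466-day cap, so +1466 days → 8 March 2018.
Interference Suspension Credit: +563 days → 22 September 2019.
Applicant Delay Offset: −53 days → 31 July 2019.

2019-07-31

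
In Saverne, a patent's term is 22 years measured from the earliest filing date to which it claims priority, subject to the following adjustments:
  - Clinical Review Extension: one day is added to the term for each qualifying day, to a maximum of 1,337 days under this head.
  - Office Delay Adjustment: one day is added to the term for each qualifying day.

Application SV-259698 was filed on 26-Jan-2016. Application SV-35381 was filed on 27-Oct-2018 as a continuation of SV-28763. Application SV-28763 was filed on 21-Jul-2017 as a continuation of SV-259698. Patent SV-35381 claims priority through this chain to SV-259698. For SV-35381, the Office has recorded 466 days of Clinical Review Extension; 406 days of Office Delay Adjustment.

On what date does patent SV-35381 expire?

Earliest priority filing: 26 January 2016.
Base term: 26 January 2016 + 22 years → 26 January 2038.
Clinical Review Extension: 466 days (within the 1337-day cap) → +466 days → 7 May 2039.
Office Delay Adjustment: +406 days → 16 June 2040.

June 16, 2040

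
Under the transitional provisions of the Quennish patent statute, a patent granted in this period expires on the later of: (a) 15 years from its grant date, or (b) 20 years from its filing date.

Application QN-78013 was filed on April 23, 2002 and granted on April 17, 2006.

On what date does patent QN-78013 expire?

April 23, 2022

(a) grant + 15 years → 17 April 2021.
(b) filing + 20 years → 23 April 2022.
Later of the two: 23 April 2022.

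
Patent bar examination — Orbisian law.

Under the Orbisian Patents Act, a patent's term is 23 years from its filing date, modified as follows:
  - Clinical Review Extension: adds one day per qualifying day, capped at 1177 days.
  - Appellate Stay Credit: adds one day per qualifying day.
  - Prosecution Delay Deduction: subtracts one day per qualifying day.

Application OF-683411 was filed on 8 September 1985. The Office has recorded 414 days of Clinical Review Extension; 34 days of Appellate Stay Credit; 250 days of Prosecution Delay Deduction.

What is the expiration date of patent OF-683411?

2009-03-25

Base term: filing date + 23 years → 8 September 2008.
Clinical Review Extension: 414 days (within the 1177-day cap) → +414 days → 27 October 2009.
Appellate Stay Credit: +34 days → 30 November 2009.
Prosecution Delay Deduction: −250 days → 25 March 2009.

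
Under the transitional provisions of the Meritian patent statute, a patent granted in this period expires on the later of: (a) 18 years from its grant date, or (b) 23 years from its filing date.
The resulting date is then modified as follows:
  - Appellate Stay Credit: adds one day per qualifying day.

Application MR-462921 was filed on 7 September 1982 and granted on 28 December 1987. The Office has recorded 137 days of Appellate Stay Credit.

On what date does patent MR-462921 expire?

(a) grant + 18 years → 28 December 2005.
(b) filing + 23 years → 7 September 2005.
Later of the two: 28 December 2005.
Appellate Stay Credit: +137 days → 14 May 2006.

May 14, 2006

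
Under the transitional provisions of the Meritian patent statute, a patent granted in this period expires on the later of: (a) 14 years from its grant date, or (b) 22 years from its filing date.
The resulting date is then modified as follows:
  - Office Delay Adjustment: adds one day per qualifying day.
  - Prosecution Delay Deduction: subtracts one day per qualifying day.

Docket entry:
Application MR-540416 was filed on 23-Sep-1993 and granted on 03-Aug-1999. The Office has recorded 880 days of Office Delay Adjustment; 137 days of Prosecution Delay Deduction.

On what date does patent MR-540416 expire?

(a) grant + 14 years → 3 August 2013.
(b) filing + 22 years → 23 September 2015.
Later of the two: 23 September 2015.
Office Delay Adjustment: +880 days → 19 February 2018.
Prosecution Delay Deduction: −137 days → 5 October 2017.

2017-10-05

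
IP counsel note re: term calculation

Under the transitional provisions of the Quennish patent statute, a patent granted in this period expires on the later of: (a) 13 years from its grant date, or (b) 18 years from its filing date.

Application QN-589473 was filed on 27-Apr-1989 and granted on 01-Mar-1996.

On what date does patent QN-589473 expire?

(a) grant + 13 years → 1 March 2009.
(b) filing + 18 years → 27 April 2007.
Later of the two: 1 March 2009.

2009-03-01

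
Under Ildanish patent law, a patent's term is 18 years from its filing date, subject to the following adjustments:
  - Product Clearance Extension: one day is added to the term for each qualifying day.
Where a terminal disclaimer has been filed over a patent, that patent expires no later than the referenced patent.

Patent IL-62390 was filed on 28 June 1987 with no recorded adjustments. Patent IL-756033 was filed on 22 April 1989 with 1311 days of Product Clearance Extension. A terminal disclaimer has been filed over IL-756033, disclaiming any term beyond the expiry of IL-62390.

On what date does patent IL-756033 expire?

2005-06-28

Natural term of IL-756033:
  Base: filing + 18 years → 22 April 2007.
  Product Clearance Extension: +1311 days → 23 November 2010.
Expiry of referenced patent IL-62390:
  Base: filing + 18 years → 28 June 2005.
Terminal disclaimer: IL-756033 expires on the earlier of 23 November 2010 and 28 June 2005.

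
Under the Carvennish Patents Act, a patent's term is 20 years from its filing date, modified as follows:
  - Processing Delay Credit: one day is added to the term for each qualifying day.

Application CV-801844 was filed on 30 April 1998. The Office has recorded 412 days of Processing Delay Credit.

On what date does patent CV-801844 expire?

June 16, 2019

Base term: filing date + 20 years → 30 April 2018.
Processing Delay Credit: +412 days → 16 June 2019.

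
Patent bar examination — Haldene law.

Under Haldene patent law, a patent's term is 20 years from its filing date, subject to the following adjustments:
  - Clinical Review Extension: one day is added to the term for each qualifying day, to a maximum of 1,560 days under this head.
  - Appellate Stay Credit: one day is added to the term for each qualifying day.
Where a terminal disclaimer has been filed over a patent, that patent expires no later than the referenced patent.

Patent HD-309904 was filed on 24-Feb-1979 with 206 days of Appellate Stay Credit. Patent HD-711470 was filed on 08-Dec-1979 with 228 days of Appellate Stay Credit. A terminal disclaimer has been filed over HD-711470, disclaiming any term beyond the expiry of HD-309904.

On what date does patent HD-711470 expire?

Natural term of HD-711470:
  Base: filing + 20 years → 8 December 1999.
  Appellate Stay Credit: +228 days → 23 July 2000.
Expiry of referenced patent HD-309904:
  Base: filing + 20 years → 24 February 1999.
  Appellate Stay Credit: +206 days → 18 September 1999.
Terminal disclaimer: HD-711470 expires on the earlier of 23 July 2000 and 18 September 1999.

September 18, 1999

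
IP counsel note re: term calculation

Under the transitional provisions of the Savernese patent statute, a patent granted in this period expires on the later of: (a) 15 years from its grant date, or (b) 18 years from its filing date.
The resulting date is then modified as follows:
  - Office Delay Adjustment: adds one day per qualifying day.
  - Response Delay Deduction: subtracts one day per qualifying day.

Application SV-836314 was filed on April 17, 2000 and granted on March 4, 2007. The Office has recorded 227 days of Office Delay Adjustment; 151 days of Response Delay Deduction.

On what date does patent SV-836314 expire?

(a) grant + 15 years → 4 March 2022.
(b) filing + 18 years → 17 April 2018.
Later of the two: 4 March 2022.
Office Delay Adjustment: +227 days → 17 October 2022.
Response Delay Deduction: −151 days → 19 May 2022.

May 19, 2022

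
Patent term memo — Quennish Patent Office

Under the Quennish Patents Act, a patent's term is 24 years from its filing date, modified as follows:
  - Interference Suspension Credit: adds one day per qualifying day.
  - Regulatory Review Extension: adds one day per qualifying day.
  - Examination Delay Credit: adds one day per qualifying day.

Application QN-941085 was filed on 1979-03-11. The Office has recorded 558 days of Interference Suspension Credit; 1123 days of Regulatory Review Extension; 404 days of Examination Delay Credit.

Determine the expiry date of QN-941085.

Base term: filing date + 24 years → 11 March 2003.
Interference Suspension Credit: +558 days → 19 September 2004.
Regulatory Review Extension: +1123 days → 17 October 2007.
Examination Delay Credit: +404 days → 24 November 2008.

2008-11-24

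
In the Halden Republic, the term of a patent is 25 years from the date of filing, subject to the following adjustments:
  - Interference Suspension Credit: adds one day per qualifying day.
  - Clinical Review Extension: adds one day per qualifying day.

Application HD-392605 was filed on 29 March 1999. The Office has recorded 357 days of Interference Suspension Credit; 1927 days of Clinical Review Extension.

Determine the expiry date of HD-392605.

Base term: filing date + 25 years → 29 March 2024.
Interference Suspension Credit: +357 days → 21 March 2025.
Clinical Review Extension: +1927 days → 30 June 2030.

June 30, 2030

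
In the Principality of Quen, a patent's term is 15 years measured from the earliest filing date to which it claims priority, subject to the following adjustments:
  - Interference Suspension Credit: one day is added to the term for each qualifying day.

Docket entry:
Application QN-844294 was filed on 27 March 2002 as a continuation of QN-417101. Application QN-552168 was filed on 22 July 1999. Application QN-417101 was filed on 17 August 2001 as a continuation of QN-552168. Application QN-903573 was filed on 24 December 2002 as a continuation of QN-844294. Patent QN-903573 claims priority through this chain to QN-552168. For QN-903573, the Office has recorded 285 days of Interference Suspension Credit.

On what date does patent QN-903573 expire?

2015-05-03

Earliest priority filing: 22 July 1999.
Base term: 22 July 1999 + 15 years → 22 July 2014.
Interference Suspension Credit: +285 days → 3 May 2015.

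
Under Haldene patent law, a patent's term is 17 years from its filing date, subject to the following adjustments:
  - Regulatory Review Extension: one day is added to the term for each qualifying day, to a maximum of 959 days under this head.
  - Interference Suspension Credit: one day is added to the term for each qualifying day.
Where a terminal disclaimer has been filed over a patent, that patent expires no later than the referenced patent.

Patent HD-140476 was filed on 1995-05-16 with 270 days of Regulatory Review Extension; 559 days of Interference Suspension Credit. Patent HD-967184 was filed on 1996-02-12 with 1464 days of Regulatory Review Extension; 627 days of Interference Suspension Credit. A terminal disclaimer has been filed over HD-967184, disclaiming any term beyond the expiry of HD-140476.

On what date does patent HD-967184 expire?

2014-08-23

Natural term of HD-967184:
  Base: filing + 17 years → 12 February 2013.
  Regulatory Review Extension: 1464 days claimed exceeds the 959-day cap, so +959 days → 29 September 2015.
  Interference Suspension Credit: +627 days → 17 June 2017.
Expiry of referenced patent HD-140476:
  Base: filing + 17 years → 16 May 2012.
  Regulatory Review Extension: 270 days (within the 959-day cap) → +270 days → 10 February 2013.
  Interference Suspension Credit: +559 days → 23 August 2014.
Terminal disclaimer: HD-967184 expires on the earlier of 17 June 2017 and 23 August 2014.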